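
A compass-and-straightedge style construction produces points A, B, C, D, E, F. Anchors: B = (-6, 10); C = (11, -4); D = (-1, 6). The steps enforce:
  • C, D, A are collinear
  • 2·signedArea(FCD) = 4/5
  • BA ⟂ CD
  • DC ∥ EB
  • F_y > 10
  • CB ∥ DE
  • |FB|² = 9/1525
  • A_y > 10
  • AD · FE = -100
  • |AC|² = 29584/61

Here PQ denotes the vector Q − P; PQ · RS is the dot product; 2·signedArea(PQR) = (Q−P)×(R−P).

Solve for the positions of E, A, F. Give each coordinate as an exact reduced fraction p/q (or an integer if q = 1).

A = (-361/61, 616/61)
E = (-18, 20)
F = (-363/61, 3068/305)

1. E_x = -18  [DC ∥ EB ∩ CB ∥ DE]
2. E_y = 20  [DC ∥ EB ∩ CB ∥ DE]
   → E = (-18, 20)
3. A_x = -361/61  [C, D, A are collinear ∩ BA ⟂ CD]
4. A_y = 616/61  [C, D, A are collinear ∩ BA ⟂ CD]
   → A = (-361/61, 616/61)
5. F_x = -363/61  [2·signedArea(FCD) = 4/5 ∩ AD · FE = -100]
6. F_y = 3068/305  [2·signedArea(FCD) = 4/5 ∩ AD · FE = -100]
   → F = (-363/61, 3068/305)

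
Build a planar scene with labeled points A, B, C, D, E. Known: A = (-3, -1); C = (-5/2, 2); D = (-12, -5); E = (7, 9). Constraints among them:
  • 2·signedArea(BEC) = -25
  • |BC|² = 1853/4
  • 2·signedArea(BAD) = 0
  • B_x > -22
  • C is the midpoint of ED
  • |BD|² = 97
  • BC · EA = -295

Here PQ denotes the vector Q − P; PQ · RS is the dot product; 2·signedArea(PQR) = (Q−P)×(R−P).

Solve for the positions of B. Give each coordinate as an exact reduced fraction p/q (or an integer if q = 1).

B = (-21, -9)

1. B_x = -21  [2·signedArea(BAD) = 0 ∩ BC · EA = -295]
2. B_y = -9  [2·signedArea(BAD) = 0 ∩ BC · EA = -295]
   → B = (-21, -9)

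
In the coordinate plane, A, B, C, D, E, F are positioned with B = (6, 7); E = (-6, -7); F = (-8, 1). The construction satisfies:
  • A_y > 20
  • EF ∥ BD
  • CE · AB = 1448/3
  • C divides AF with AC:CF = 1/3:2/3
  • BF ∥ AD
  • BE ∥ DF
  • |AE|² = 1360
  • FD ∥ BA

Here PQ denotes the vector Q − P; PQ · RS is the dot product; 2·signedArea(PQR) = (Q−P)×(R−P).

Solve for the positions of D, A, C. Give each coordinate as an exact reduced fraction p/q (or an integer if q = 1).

A = (18, 21)
C = (28/3, 43/3)
D = (4, 15)

1. D_x = 4  [BE ∥ DF ∩ EF ∥ BD]
2. D_y = 15  [BE ∥ DF ∩ EF ∥ BD]
   → D = (4, 15)
3. A_x = 18  [BF ∥ AD ∩ FD ∥ BA]
4. A_y = 21  [BF ∥ AD ∩ FD ∥ BA]
   → A = (18, 21)
5. C_x = 28/3  [C divides AF with AC:CF = 1/3:2/3]
6. C_y = 43/3  [C divides AF with AC:CF = 1/3:2/3]
   → C = (28/3, 43/3)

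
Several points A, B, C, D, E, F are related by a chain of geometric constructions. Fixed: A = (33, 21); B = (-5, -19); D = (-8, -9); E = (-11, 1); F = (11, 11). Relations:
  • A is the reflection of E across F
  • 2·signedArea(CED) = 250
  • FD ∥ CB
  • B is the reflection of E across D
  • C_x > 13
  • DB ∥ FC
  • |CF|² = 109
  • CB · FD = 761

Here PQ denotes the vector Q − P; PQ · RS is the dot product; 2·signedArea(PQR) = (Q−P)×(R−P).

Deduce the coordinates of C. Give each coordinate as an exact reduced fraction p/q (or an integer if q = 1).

1. C_x = 14  [FD ∥ CB ∩ DB ∥ FC]
2. C_y = 1  [FD ∥ CB ∩ DB ∥ FC]
   → C = (14, 1)

C = (14, 1)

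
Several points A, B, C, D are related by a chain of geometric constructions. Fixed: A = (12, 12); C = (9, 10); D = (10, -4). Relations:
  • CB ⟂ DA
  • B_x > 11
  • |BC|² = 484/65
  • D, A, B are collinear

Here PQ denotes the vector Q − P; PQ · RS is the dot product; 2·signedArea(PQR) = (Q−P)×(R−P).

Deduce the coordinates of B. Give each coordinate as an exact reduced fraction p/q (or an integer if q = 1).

1. B_x = 761/65  [D, A, B are collinear ∩ CB ⟂ DA]
2. B_y = 628/65  [D, A, B are collinear ∩ CB ⟂ DA]
   → B = (761/65, 628/65)

B = (761/65, 628/65)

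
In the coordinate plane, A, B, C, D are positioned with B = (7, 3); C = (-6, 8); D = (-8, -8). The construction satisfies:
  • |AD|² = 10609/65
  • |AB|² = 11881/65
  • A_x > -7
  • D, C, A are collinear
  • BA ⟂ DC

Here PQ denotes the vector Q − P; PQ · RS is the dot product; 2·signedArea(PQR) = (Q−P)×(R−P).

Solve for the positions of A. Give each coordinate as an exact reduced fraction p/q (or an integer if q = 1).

1. A_x = -417/65  [D, C, A are collinear ∩ BA ⟂ DC]
2. A_y = 304/65  [D, C, A are collinear ∩ BA ⟂ DC]
   → A = (-417/65, 304/65)

A = (-417/65, 304/65)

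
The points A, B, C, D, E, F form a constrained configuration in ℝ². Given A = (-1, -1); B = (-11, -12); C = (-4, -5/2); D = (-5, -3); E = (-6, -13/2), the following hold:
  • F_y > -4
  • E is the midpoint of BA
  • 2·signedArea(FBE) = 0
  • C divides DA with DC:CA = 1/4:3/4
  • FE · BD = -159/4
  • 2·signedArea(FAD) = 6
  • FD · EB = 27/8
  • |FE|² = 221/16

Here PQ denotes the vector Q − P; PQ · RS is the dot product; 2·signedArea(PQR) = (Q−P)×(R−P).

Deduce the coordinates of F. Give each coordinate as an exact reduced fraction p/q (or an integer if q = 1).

F = (-7/2, -15/4)

1. F_x = -7/2  [2·signedArea(FBE) = 0 ∩ FE · BD = -159/4]
2. F_y = -15/4  [2·signedArea(FBE) = 0 ∩ FE · BD = -159/4]
   → F = (-7/2, -15/4)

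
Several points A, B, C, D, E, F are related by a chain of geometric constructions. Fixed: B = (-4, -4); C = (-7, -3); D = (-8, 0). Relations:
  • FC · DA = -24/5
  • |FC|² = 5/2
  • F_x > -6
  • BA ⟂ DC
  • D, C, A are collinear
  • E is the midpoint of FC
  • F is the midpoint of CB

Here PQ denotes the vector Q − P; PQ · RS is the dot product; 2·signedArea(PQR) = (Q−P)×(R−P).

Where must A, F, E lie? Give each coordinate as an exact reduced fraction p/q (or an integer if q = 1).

A = (-32/5, -24/5)
E = (-25/4, -13/4)
F = (-11/2, -7/2)

1. A_x = -32/5  [D, C, A are collinear ∩ BA ⟂ DC]
2. A_y = -24/5  [D, C, A are collinear ∩ BA ⟂ DC]
   → A = (-32/5, -24/5)
3. F_x = -11/2  [F is the midpoint of CB]
4. F_y = -7/2  [F is the midpoint of CB]
   → F = (-11/2, -7/2)
5. E_x = -25/4  [E is the midpoint of FC]
6. E_y = -13/4  [E is the midpoint of FC]
   → E = (-25/4, -13/4)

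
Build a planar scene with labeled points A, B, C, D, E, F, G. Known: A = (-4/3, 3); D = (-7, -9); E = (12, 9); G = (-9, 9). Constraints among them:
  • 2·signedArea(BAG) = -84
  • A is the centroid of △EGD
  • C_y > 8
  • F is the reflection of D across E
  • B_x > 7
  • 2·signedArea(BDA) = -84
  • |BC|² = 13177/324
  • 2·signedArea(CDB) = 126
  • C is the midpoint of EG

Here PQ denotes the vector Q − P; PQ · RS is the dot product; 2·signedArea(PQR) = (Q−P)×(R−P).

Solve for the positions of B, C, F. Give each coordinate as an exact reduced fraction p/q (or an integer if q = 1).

B = (68/9, 7)
C = (3/2, 9)
F = (31, 27)

1. B_x = 68/9  [2·signedArea(BAG) = -84 ∩ 2·signedArea(BDA) = -84]
2. B_y = 7  [2·signedArea(BAG) = -84 ∩ 2·signedArea(BDA) = -84]
   → B = (68/9, 7)
3. C_x = 3/2  [C is the midpoint of EG]
4. C_y = 9  [C is the midpoint of EG]
   → C = (3/2, 9)
5. F_x = 31  [F is the reflection of D across E]
6. F_y = 27  [F is the reflection of D across E]
   → F = (31, 27)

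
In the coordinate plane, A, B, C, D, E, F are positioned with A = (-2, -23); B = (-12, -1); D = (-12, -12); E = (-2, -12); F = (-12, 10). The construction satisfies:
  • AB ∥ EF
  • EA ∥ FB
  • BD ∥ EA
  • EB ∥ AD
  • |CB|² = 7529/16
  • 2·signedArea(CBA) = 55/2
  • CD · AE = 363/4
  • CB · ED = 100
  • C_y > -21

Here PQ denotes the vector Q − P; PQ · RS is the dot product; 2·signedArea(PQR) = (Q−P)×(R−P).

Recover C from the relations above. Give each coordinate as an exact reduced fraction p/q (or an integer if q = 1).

C = (-2, -81/4)

1. C_x = -2  [2·signedArea(CBA) = 55/2 ∩ CB · ED = 100]
2. C_y = -81/4  [2·signedArea(CBA) = 55/2 ∩ CB · ED = 100]
   → C = (-2, -81/4)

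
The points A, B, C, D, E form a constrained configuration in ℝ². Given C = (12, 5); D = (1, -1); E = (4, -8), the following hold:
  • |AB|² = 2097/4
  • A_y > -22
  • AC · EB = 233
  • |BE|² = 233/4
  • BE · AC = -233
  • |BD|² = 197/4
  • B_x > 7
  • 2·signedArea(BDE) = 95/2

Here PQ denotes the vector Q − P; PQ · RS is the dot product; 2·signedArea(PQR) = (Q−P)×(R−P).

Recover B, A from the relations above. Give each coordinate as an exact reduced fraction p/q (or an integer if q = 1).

1. B_x = 8  [line 7·x + 3·y + -103/2 = 0 ∩ |BD|² = 197/4]
2. B_y = -3/2  [line 7·x + 3·y + -103/2 = 0 ∩ |BD|² = 197/4]
   → B = (8, -3/2)
3. A_x = -4  [line -4·x + -13/2·y + -305/2 = 0 ∩ |AB|² = 2097/4]
4. A_y = -21  [line -4·x + -13/2·y + -305/2 = 0 ∩ |AB|² = 2097/4]
   → A = (-4, -21)

A = (-4, -21)
B = (8, -3/2)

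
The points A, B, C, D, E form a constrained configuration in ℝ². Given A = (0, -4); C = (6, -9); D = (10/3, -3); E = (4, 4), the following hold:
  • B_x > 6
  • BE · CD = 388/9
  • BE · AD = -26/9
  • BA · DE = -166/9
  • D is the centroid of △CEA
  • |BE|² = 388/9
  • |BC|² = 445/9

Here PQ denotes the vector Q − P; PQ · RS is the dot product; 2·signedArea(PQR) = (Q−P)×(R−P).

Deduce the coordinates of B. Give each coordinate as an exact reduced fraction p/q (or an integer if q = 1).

1. B_x = 20/3  [BA · DE = -166/9 ∩ BE · CD = 388/9]
2. B_y = -2  [BA · DE = -166/9 ∩ BE · CD = 388/9]
   → B = (20/3, -2)

B = (20/3, -2)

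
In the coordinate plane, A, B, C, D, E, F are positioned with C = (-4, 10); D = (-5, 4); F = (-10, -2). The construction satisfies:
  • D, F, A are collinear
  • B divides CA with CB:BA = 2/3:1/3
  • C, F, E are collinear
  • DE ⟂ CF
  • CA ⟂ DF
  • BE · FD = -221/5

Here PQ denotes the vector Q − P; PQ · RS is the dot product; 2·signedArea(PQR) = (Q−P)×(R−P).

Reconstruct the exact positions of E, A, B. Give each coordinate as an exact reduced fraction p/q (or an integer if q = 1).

1. E_x = -33/5  [C, F, E are collinear ∩ DE ⟂ CF]
2. E_y = 24/5  [C, F, E are collinear ∩ DE ⟂ CF]
   → E = (-33/5, 24/5)
3. A_x = -100/61  [D, F, A are collinear ∩ CA ⟂ DF]
4. A_y = 490/61  [D, F, A are collinear ∩ CA ⟂ DF]
   → A = (-100/61, 490/61)
5. B_x = -148/61  [B divides CA with CB:BA = 2/3:1/3]
6. B_y = 530/61  [B divides CA with CB:BA = 2/3:1/3]
   → B = (-148/61, 530/61)

A = (-100/61, 490/61)
B = (-148/61, 530/61)
E = (-33/5, 24/5)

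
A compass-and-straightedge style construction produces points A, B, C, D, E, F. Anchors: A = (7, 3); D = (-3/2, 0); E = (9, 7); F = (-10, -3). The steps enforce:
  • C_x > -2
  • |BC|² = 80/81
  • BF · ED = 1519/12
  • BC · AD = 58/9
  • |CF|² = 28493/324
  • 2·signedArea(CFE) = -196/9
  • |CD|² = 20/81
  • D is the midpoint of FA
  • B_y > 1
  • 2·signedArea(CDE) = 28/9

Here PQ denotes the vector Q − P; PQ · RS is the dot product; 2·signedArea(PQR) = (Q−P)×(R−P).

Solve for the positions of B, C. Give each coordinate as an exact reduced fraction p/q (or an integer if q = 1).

B = (-5/6, 4/3)
C = (-23/18, 4/9)

1. C_x = -23/18  [2·signedArea(CDE) = 28/9 ∩ 2·signedArea(CFE) = -196/9]
2. C_y = 4/9  [2·signedArea(CDE) = 28/9 ∩ 2·signedArea(CFE) = -196/9]
   → C = (-23/18, 4/9)
3. B_x = -5/6  [BF · ED = 1519/12 ∩ BC · AD = 58/9]
4. B_y = 4/3  [BF · ED = 1519/12 ∩ BC · AD = 58/9]
   → B = (-5/6, 4/3)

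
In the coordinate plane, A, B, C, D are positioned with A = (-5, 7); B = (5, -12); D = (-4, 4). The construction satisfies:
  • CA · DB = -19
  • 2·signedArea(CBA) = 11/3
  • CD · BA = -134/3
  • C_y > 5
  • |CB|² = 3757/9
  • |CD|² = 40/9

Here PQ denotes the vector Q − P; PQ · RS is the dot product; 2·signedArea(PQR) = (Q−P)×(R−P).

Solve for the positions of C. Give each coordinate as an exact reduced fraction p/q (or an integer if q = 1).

1. C_x = -14/3  [2·signedArea(CBA) = 11/3 ∩ CD · BA = -134/3]
2. C_y = 6  [2·signedArea(CBA) = 11/3 ∩ CD · BA = -134/3]
   → C = (-14/3, 6)

C = (-14/3, 6)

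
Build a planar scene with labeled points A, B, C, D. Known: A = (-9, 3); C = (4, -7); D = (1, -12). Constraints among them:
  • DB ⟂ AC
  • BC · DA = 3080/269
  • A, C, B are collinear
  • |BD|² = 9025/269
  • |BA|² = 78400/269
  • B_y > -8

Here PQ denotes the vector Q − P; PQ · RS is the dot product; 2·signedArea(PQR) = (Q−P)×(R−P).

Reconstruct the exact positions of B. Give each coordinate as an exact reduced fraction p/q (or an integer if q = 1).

B = (1219/269, -1993/269)

1. B_x = 1219/269  [A, C, B are collinear ∩ DB ⟂ AC]
2. B_y = -1993/269  [A, C, B are collinear ∩ DB ⟂ AC]
   → B = (1219/269, -1993/269)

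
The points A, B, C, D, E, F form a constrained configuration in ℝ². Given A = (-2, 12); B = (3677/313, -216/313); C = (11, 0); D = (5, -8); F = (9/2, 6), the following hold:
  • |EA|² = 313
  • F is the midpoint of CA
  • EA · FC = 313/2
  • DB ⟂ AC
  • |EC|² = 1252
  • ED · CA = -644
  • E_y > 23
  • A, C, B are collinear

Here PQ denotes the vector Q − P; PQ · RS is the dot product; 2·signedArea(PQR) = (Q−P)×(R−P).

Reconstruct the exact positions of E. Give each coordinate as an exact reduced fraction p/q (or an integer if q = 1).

1. E_x = -15  [line 13·x + -12·y + 483 = 0 ∩ |EC|² = 1252]
2. E_y = 24  [line 13·x + -12·y + 483 = 0 ∩ |EC|² = 1252]
   → E = (-15, 24)

E = (-15, 24)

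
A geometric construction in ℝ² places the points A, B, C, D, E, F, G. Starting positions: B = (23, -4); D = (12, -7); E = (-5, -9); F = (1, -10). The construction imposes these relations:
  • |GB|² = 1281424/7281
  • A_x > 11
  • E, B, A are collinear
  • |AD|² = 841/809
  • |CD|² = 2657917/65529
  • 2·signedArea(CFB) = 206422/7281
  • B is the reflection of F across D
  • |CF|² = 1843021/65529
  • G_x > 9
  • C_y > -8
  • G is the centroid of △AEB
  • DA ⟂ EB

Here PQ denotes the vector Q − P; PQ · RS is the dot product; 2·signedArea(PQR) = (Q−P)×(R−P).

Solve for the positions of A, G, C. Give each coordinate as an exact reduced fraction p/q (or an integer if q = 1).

A = (9563/809, -4851/809)
C = (41114/7281, -54200/7281)
G = (24125/2427, -15368/2427)

1. A_x = 9563/809  [E, B, A are collinear ∩ DA ⟂ EB]
2. A_y = -4851/809  [E, B, A are collinear ∩ DA ⟂ EB]
   → A = (9563/809, -4851/809)
3. G_x = 24125/2427  [G is the centroid of △AEB]
4. G_y = -15368/2427  [G is the centroid of △AEB]
   → G = (24125/2427, -15368/2427)
5. C_x = 41114/7281  [line -6·x + 22·y + 1439084/7281 = 0 ∩ |CF|² = 1843021/65529]
6. C_y = -54200/7281  [line -6·x + 22·y + 1439084/7281 = 0 ∩ |CF|² = 1843021/65529]
   → C = (41114/7281, -54200/7281)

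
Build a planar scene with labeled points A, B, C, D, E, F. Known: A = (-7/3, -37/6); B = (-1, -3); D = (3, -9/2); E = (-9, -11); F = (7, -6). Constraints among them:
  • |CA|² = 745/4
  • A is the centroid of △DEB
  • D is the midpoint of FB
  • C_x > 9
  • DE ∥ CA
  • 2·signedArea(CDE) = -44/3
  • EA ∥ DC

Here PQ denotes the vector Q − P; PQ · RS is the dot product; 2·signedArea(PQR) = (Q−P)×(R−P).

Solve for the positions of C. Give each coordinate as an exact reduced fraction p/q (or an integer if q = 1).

1. C_x = 29/3  [DE ∥ CA ∩ EA ∥ DC]
2. C_y = 1/3  [DE ∥ CA ∩ EA ∥ DC]
   → C = (29/3, 1/3)

C = (29/3, 1/3)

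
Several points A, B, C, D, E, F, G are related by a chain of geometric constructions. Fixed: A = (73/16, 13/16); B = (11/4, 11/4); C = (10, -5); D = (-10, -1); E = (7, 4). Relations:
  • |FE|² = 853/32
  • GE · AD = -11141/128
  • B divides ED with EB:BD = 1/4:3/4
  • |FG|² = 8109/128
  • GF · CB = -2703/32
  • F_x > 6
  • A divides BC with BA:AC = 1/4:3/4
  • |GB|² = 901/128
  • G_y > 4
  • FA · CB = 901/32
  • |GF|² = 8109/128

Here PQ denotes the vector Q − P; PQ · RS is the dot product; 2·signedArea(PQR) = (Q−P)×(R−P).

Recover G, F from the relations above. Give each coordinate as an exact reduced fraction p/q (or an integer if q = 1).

F = (51/8, -9/8)
G = (15/16, 75/16)

1. G_x = 15/16  [line 233/16·x + 29/16·y + -2835/128 = 0 ∩ |GB|² = 901/128]
2. G_y = 75/16  [line 233/16·x + 29/16·y + -2835/128 = 0 ∩ |GB|² = 901/128]
   → G = (15/16, 75/16)
3. F_x = 51/8  [line 29/4·x + -31/4·y + -879/16 = 0 ∩ |GF|² = 8109/128]
4. F_y = -9/8  [line 29/4·x + -31/4·y + -879/16 = 0 ∩ |GF|² = 8109/128]
   → F = (51/8, -9/8)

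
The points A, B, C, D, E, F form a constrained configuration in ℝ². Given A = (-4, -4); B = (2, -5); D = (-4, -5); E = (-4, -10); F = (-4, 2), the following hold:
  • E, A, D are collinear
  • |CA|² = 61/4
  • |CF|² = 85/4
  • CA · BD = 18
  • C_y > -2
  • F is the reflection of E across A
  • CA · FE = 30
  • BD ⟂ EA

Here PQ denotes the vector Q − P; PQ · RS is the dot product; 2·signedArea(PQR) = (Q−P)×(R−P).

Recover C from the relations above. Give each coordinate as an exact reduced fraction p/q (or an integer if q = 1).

1. C_x = -1  [CA · FE = 30 ∩ CA · BD = 18]
2. C_y = -3/2  [CA · FE = 30 ∩ CA · BD = 18]
   → C = (-1, -3/2)

C = (-1, -3/2)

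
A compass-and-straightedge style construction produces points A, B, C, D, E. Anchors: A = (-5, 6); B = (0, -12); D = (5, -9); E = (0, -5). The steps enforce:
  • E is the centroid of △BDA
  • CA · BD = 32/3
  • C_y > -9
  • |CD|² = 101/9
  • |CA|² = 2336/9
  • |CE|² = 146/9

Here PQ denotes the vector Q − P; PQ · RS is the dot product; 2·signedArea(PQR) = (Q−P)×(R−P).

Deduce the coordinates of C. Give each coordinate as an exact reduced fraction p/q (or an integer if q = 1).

1. C_x = 5/3  [line -5·x + -3·y + -53/3 = 0 ∩ |CD|² = 101/9]
2. C_y = -26/3  [line -5·x + -3·y + -53/3 = 0 ∩ |CD|² = 101/9]
   → C = (5/3, -26/3)

C = (5/3, -26/3)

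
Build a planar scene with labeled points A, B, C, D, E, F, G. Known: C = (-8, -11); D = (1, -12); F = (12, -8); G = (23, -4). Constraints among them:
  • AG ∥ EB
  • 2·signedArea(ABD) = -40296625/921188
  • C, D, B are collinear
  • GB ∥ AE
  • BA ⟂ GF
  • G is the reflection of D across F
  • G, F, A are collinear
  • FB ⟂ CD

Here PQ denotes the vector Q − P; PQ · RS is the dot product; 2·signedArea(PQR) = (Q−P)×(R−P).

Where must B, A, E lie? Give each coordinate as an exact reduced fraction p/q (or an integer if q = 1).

1. B_x = 937/82  [C, D, B are collinear ∩ FB ⟂ CD]
2. B_y = -1079/82  [C, D, B are collinear ∩ FB ⟂ CD]
   → B = (937/82, -1079/82)
3. A_x = 110509/11234  [G, F, A are collinear ∩ BA ⟂ GF]
4. A_y = -49354/5617  [G, F, A are collinear ∩ BA ⟂ GF]
   → A = (110509/11234, -49354/5617)
5. E_x = -9752/5617  [AG ∥ EB ∩ GB ∥ AE]
6. E_y = -201595/11234  [AG ∥ EB ∩ GB ∥ AE]
   → E = (-9752/5617, -201595/11234)

A = (110509/11234, -49354/5617)
B = (937/82, -1079/82)
E = (-9752/5617, -201595/11234)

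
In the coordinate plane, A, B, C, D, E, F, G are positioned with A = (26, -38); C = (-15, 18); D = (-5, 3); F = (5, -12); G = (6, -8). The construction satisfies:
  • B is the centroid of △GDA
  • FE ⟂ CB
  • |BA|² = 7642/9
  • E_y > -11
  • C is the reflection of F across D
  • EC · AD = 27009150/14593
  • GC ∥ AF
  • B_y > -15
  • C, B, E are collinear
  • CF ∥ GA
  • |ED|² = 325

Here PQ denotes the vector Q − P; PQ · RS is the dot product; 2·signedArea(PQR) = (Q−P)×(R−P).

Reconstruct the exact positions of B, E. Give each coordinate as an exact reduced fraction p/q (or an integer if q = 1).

1. B_x = 9  [B is the centroid of △GDA]
2. B_y = -43/3  [B is the centroid of △GDA]
   → B = (9, -43/3)
3. E_x = 94305/14593  [C, B, E are collinear ∩ FE ⟂ CB]
4. E_y = -159276/14593  [C, B, E are collinear ∩ FE ⟂ CB]
   → E = (94305/14593, -159276/14593)

B = (9, -43/3)
E = (94305/14593, -159276/14593)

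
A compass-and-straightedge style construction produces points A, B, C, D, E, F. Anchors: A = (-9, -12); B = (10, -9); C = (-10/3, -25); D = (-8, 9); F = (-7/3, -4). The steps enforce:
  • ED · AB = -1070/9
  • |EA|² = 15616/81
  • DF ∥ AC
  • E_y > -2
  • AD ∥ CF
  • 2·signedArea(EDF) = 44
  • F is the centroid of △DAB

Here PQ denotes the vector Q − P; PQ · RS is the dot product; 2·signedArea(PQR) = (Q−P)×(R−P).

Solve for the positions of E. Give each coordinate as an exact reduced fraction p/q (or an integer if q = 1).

E = (-1/9, -4/3)

1. E_x = -1/9  [2·signedArea(EDF) = 44 ∩ ED · AB = -1070/9]
2. E_y = -4/3  [2·signedArea(EDF) = 44 ∩ ED · AB = -1070/9]
   → E = (-1/9, -4/3)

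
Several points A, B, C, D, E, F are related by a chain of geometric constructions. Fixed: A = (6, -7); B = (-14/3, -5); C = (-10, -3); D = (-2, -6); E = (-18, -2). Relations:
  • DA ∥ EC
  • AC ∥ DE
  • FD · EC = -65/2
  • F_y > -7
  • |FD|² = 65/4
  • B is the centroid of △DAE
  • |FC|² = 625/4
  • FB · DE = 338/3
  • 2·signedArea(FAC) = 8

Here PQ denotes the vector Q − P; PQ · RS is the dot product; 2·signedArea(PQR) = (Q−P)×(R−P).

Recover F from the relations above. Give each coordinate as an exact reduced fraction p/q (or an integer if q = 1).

F = (2, -13/2)

1. F_x = 2  [FD · EC = -65/2 ∩ FB · DE = 338/3]
2. F_y = -13/2  [FD · EC = -65/2 ∩ FB · DE = 338/3]
   → F = (2, -13/2)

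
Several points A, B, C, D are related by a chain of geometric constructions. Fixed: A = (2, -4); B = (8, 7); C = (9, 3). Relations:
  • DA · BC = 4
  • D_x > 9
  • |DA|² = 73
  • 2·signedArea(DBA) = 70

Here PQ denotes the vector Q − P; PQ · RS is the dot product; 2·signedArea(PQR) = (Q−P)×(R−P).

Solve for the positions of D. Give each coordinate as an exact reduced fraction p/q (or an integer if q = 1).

1. D_x = 10  [2·signedArea(DBA) = 70 ∩ DA · BC = 4]
2. D_y = -1  [2·signedArea(DBA) = 70 ∩ DA · BC = 4]
   → D = (10, -1)

D = (10, -1)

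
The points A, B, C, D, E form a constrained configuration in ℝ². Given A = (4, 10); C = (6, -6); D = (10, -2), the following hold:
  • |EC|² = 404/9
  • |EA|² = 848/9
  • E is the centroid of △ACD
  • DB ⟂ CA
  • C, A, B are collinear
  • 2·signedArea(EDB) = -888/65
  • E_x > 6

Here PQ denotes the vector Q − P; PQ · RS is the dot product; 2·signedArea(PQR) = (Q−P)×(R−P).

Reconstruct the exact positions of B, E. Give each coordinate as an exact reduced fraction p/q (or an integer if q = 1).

1. B_x = 362/65  [C, A, B are collinear ∩ DB ⟂ CA]
2. B_y = -166/65  [C, A, B are collinear ∩ DB ⟂ CA]
   → B = (362/65, -166/65)
3. E_x = 20/3  [E is the centroid of △ACD]
4. E_y = 2/3  [E is the centroid of △ACD]
   → E = (20/3, 2/3)

B = (362/65, -166/65)
E = (20/3, 2/3)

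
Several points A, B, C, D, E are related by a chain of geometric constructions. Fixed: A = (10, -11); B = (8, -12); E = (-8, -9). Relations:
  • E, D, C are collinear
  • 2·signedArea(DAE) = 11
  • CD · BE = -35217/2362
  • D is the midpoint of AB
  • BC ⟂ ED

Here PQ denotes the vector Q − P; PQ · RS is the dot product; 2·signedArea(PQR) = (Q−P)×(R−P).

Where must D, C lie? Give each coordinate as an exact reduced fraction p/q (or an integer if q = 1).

1. D_x = 9  [D is the midpoint of AB]
2. D_y = -23/2  [D is the midpoint of AB]
   → D = (9, -23/2)
3. C_x = 9558/1181  [E, D, C are collinear ∩ BC ⟂ ED]
4. C_y = -13424/1181  [E, D, C are collinear ∩ BC ⟂ ED]
   → C = (9558/1181, -13424/1181)

C = (9558/1181, -13424/1181)
D = (9, -23/2)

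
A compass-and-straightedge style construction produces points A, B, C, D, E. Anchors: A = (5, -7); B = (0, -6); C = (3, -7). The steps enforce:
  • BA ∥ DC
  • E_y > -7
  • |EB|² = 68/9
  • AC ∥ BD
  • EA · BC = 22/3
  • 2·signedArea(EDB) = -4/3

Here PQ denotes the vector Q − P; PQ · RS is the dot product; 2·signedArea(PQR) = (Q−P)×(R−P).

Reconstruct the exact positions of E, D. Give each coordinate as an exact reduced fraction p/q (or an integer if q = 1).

1. E_x = 8/3  [line -3·x + 1·y + 44/3 = 0 ∩ |EB|² = 68/9]
2. E_y = -20/3  [line -3·x + 1·y + 44/3 = 0 ∩ |EB|² = 68/9]
   → E = (8/3, -20/3)
3. D_x = -2  [2·signedArea(EDB) = -4/3 ∩ BA ∥ DC]
4. D_y = -6  [2·signedArea(EDB) = -4/3 ∩ BA ∥ DC]
   → D = (-2, -6)

D = (-2, -6)
E = (8/3, -20/3)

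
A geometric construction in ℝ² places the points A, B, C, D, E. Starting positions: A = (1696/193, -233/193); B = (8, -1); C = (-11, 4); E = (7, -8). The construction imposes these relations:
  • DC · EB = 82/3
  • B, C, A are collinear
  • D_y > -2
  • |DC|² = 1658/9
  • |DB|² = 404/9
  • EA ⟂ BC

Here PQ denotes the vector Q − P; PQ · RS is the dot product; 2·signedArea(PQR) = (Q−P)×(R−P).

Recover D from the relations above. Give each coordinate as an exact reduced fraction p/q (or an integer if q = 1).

1. D_x = 4/3  [line -1·x + -7·y + -31/3 = 0 ∩ |DB|² = 404/9]
2. D_y = -5/3  [line -1·x + -7·y + -31/3 = 0 ∩ |DB|² = 404/9]
   → D = (4/3, -5/3)

D = (4/3, -5/3)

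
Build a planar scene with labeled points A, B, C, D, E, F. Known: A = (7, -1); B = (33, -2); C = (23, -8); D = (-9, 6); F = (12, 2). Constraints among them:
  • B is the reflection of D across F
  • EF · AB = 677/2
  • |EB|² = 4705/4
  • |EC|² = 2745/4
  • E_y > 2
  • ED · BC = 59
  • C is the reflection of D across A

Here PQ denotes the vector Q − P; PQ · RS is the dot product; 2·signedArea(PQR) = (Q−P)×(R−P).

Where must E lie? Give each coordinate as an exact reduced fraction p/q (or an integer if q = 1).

1. E_x = -1  [EF · AB = 677/2 ∩ ED · BC = 59]
2. E_y = 5/2  [EF · AB = 677/2 ∩ ED · BC = 59]
   → E = (-1, 5/2)

E = (-1, 5/2)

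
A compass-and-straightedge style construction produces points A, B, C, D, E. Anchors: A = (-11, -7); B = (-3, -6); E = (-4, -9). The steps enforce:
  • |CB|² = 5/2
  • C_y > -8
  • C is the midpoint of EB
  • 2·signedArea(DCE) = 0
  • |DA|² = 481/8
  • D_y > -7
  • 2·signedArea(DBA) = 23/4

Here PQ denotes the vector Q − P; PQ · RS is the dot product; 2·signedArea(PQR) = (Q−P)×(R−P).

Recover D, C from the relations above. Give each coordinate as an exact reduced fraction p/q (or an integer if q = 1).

C = (-7/2, -15/2)
D = (-13/4, -27/4)

1. D_x = -13/4  [line 1·x + -8·y + -203/4 = 0 ∩ |DA|² = 481/8]
2. D_y = -27/4  [line 1·x + -8·y + -203/4 = 0 ∩ |DA|² = 481/8]
   → D = (-13/4, -27/4)
3. C_x = -7/2  [2·signedArea(DCE) = 0 ∩ C is the midpoint of EB]
4. C_y = -15/2  [2·signedArea(DCE) = 0 ∩ C is the midpoint of EB]
   → C = (-7/2, -15/2)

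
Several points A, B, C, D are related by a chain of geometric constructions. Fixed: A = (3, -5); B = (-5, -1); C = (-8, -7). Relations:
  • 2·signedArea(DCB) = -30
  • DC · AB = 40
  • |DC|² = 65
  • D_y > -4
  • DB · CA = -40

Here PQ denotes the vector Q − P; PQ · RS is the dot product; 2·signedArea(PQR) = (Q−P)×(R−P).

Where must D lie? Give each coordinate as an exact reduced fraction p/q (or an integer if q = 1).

1. D_x = -1  [DB · CA = -40 ∩ 2·signedArea(DCB) = -30]
2. D_y = -3  [DB · CA = -40 ∩ 2·signedArea(DCB) = -30]
   → D = (-1, -3)

D = (-1, -3)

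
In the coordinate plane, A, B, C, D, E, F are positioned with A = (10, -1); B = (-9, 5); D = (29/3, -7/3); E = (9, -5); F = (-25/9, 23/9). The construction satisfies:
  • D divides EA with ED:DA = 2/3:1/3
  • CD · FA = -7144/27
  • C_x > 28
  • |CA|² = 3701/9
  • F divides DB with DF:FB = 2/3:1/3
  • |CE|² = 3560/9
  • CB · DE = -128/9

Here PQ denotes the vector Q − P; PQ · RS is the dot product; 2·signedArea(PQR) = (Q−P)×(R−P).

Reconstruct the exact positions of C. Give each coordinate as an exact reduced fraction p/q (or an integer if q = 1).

C = (85/3, -29/3)

1. C_x = 85/3  [CB · DE = -128/9 ∩ CD · FA = -7144/27]
2. C_y = -29/3  [CB · DE = -128/9 ∩ CD · FA = -7144/27]
   → C = (85/3, -29/3)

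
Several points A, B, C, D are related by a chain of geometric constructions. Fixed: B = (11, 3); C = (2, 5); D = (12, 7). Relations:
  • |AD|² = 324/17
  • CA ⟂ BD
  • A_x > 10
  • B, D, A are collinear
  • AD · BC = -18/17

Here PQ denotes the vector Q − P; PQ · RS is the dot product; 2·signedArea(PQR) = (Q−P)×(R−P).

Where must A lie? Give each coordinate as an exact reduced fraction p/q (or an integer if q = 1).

1. A_x = 186/17  [B, D, A are collinear ∩ CA ⟂ BD]
2. A_y = 47/17  [B, D, A are collinear ∩ CA ⟂ BD]
   → A = (186/17, 47/17)

A = (186/17, 47/17)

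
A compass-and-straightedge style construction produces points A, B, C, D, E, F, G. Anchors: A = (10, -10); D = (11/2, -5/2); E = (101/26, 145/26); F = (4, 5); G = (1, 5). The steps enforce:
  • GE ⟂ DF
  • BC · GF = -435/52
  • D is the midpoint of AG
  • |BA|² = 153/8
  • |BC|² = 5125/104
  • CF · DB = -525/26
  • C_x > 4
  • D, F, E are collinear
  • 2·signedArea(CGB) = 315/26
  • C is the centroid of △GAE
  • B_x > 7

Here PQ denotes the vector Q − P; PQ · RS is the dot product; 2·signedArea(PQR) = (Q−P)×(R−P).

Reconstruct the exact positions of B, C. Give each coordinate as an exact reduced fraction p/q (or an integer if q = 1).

1. C_x = 129/26  [C is the centroid of △GAE]
2. C_y = 5/26  [C is the centroid of △GAE]
   → C = (129/26, 5/26)
3. B_x = 31/4  [BC · GF = -435/52 ∩ CF · DB = -525/26]
4. B_y = -25/4  [BC · GF = -435/52 ∩ CF · DB = -525/26]
   → B = (31/4, -25/4)

B = (31/4, -25/4)
C = (129/26, 5/26)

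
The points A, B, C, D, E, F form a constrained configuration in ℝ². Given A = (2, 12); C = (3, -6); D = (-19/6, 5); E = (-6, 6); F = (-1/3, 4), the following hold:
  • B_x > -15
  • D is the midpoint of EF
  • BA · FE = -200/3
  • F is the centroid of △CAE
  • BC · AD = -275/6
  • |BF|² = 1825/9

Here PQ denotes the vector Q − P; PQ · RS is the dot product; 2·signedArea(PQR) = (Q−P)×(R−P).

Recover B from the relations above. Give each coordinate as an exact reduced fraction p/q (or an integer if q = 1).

1. B_x = -14  [BC · AD = -275/6 ∩ BA · FE = -200/3]
2. B_y = 0  [BC · AD = -275/6 ∩ BA · FE = -200/3]
   → B = (-14, 0)

B = (-14, 0)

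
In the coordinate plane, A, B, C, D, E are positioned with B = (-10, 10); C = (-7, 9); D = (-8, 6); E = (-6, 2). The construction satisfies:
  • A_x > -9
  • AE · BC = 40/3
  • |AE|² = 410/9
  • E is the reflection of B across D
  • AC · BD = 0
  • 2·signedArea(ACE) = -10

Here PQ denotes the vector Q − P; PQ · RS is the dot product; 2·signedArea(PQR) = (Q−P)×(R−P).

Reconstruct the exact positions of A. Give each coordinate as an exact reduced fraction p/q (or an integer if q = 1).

A = (-25/3, 25/3)

1. A_x = -25/3  [AC · BD = 0 ∩ 2·signedArea(ACE) = -10]
2. A_y = 25/3  [AC · BD = 0 ∩ 2·signedArea(ACE) = -10]
   → A = (-25/3, 25/3)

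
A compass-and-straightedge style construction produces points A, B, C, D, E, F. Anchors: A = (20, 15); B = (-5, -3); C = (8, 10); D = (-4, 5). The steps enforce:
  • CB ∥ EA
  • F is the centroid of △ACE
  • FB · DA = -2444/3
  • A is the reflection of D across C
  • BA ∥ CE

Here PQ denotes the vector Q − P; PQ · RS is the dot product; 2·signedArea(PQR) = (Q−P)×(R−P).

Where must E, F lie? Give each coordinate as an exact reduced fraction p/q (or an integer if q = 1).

1. E_x = 33  [CB ∥ EA ∩ BA ∥ CE]
2. E_y = 28  [CB ∥ EA ∩ BA ∥ CE]
   → E = (33, 28)
3. F_x = 61/3  [F is the centroid of △ACE]
4. F_y = 53/3  [F is the centroid of △ACE]
   → F = (61/3, 53/3)

E = (33, 28)
F = (61/3, 53/3)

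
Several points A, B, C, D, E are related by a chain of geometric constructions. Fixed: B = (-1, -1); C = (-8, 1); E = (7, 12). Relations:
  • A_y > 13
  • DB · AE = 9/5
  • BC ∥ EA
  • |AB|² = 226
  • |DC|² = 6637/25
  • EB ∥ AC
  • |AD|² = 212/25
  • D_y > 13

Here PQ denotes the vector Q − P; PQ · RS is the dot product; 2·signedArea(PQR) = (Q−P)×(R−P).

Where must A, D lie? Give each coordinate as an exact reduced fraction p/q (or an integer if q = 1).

1. A_x = 0  [EB ∥ AC ∩ BC ∥ EA]
2. A_y = 14  [EB ∥ AC ∩ BC ∥ EA]
   → A = (0, 14)
3. D_x = 14/5  [line -7·x + 2·y + -34/5 = 0 ∩ |DC|² = 6637/25]
4. D_y = 66/5  [line -7·x + 2·y + -34/5 = 0 ∩ |DC|² = 6637/25]
   → D = (14/5, 66/5)

A = (0, 14)
D = (14/5, 66/5)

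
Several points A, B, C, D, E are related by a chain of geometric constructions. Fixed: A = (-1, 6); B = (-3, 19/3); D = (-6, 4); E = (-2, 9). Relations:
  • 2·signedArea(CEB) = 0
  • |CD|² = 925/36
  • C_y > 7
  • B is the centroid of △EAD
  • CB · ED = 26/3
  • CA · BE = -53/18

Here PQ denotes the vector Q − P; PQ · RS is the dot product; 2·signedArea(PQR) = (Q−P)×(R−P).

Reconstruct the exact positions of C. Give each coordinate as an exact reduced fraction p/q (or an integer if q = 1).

C = (-5/2, 23/3)

1. C_x = -5/2  [2·signedArea(CEB) = 0 ∩ CA · BE = -53/18]
2. C_y = 23/3  [2·signedArea(CEB) = 0 ∩ CA · BE = -53/18]
   → C = (-5/2, 23/3)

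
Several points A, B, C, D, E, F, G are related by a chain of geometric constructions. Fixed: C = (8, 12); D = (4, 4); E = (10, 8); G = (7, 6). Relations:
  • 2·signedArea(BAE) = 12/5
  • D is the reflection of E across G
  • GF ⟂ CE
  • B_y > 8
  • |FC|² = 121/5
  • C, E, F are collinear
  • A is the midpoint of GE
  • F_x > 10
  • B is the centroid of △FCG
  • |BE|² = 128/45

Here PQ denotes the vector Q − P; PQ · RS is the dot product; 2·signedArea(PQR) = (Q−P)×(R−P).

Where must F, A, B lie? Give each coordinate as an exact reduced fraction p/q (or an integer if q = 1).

1. F_x = 51/5  [C, E, F are collinear ∩ GF ⟂ CE]
2. F_y = 38/5  [C, E, F are collinear ∩ GF ⟂ CE]
   → F = (51/5, 38/5)
3. A_x = 17/2  [A is the midpoint of GE]
4. A_y = 7  [A is the midpoint of GE]
   → A = (17/2, 7)
5. B_x = 42/5  [B is the centroid of △FCG]
6. B_y = 128/15  [B is the centroid of △FCG]
   → B = (42/5, 128/15)

A = (17/2, 7)
B = (42/5, 128/15)
F = (51/5, 38/5)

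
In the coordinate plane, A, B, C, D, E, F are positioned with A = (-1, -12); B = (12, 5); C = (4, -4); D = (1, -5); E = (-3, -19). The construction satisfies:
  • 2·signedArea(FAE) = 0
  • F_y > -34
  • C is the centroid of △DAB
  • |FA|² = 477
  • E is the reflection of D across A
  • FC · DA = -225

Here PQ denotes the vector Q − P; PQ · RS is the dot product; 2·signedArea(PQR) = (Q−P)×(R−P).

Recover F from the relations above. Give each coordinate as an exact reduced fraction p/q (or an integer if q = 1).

1. F_x = -7  [2·signedArea(FAE) = 0 ∩ FC · DA = -225]
2. F_y = -33  [2·signedArea(FAE) = 0 ∩ FC · DA = -225]
   → F = (-7, -33)

F = (-7, -33)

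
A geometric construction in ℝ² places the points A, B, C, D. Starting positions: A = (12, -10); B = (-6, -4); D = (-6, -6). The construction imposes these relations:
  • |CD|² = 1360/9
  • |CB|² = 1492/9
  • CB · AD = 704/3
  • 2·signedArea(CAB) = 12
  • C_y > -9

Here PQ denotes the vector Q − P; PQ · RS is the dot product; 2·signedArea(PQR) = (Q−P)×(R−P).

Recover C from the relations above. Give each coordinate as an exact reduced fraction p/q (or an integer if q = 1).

1. C_x = 6  [2·signedArea(CAB) = 12 ∩ CB · AD = 704/3]
2. C_y = -26/3  [2·signedArea(CAB) = 12 ∩ CB · AD = 704/3]
   → C = (6, -26/3)

C = (6, -26/3)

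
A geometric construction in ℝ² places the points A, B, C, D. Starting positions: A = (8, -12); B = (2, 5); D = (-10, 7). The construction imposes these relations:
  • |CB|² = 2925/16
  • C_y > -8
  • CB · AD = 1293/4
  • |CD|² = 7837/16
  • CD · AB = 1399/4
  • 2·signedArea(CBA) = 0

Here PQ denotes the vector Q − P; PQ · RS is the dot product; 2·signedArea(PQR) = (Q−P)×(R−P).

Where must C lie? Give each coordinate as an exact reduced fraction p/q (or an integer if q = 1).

C = (13/2, -31/4)

1. C_x = 13/2  [2·signedArea(CBA) = 0 ∩ CB · AD = 1293/4]
2. C_y = -31/4  [2·signedArea(CBA) = 0 ∩ CB · AD = 1293/4]
   → C = (13/2, -31/4)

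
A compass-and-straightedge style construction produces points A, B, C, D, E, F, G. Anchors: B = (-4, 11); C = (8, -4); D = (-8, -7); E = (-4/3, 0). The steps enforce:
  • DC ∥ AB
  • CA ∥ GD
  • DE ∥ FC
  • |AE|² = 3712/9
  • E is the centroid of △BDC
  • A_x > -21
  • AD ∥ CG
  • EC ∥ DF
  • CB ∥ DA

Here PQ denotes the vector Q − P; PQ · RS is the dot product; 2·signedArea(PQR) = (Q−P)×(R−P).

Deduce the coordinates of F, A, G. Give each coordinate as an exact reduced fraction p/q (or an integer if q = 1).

1. F_x = 4/3  [DE ∥ FC ∩ EC ∥ DF]
2. F_y = -11  [DE ∥ FC ∩ EC ∥ DF]
   → F = (4/3, -11)
3. A_x = -20  [DC ∥ AB ∩ CB ∥ DA]
4. A_y = 8  [DC ∥ AB ∩ CB ∥ DA]
   → A = (-20, 8)
5. G_x = 20  [CA ∥ GD ∩ AD ∥ CG]
6. G_y = -19  [CA ∥ GD ∩ AD ∥ CG]
   → G = (20, -19)

A = (-20, 8)
F = (4/3, -11)
G = (20, -19)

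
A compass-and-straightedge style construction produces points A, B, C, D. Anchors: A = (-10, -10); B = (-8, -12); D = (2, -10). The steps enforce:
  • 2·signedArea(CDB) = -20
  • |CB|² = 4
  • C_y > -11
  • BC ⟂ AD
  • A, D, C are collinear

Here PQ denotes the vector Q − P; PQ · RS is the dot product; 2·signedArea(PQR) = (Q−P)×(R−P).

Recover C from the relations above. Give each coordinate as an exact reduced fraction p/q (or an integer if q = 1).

1. C_x = -8  [A, D, C are collinear ∩ BC ⟂ AD]
2. C_y = -10  [A, D, C are collinear ∩ BC ⟂ AD]
   → C = (-8, -10)

C = (-8, -10)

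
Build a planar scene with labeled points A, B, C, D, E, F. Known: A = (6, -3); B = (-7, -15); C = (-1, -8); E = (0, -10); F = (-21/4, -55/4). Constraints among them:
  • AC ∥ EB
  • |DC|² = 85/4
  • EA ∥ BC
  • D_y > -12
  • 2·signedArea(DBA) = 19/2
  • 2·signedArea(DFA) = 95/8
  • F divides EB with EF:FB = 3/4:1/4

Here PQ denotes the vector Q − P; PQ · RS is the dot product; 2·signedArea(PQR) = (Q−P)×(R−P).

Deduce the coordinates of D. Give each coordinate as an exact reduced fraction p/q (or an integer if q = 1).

1. D_x = -4  [2·signedArea(DBA) = 19/2 ∩ 2·signedArea(DFA) = 95/8]
2. D_y = -23/2  [2·signedArea(DBA) = 19/2 ∩ 2·signedArea(DFA) = 95/8]
   → D = (-4, -23/2)

D = (-4, -23/2)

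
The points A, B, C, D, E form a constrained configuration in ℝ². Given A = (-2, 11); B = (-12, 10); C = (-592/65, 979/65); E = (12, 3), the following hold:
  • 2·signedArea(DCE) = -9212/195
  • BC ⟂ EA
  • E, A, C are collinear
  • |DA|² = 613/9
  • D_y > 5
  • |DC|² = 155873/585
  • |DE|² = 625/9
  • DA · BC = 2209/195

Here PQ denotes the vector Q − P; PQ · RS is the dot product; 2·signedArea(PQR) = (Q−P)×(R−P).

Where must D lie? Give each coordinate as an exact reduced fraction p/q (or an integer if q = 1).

D = (4, 16/3)

1. D_x = 4  [line -188/65·x + -329/65·y + 1504/39 = 0 ∩ |DE|² = 625/9]
2. D_y = 16/3  [line -188/65·x + -329/65·y + 1504/39 = 0 ∩ |DE|² = 625/9]
   → D = (4, 16/3)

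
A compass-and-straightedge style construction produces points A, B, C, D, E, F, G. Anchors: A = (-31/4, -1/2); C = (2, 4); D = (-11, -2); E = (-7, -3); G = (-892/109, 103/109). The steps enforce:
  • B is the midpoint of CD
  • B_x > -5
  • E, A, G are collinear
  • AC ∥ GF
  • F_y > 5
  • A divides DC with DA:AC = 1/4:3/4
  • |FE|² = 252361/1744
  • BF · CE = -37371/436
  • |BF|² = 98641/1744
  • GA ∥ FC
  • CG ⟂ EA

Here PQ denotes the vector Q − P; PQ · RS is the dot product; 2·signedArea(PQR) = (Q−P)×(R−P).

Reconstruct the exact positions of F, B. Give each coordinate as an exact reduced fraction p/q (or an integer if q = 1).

1. F_x = 683/436  [GA ∥ FC ∩ AC ∥ GF]
2. F_y = 1187/218  [GA ∥ FC ∩ AC ∥ GF]
   → F = (683/436, 1187/218)
3. B_x = -9/2  [B is the midpoint of CD]
4. B_y = 1  [B is the midpoint of CD]
   → B = (-9/2, 1)

B = (-9/2, 1)
F = (683/436, 1187/218)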